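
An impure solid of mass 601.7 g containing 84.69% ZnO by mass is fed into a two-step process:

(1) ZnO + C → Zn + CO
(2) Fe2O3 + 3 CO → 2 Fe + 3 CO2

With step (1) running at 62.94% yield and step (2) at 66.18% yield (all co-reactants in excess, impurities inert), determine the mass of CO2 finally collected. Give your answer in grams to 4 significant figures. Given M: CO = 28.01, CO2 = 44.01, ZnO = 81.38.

Pure ZnO = 601.7 × 0.8469 = 509.58 g.
n(ZnO) = 509.58 / 81.38 = 6.2617 mol.
Step 1 (ZnO:CO = 1:1): theoretical n(CO) = 6.2617 mol; at 62.94% yield, n(CO) = 3.9411 mol.
Step 2 (CO:CO2 = 3:3): theoretical n(CO2) = 3.9411 mol, so theoretical mass = 3.9411 × 44.01 = 173.45 g.
At 66.18% yield, actual mass of CO2 = 173.45 × 0.6618 = 114.79 g.

114.8 g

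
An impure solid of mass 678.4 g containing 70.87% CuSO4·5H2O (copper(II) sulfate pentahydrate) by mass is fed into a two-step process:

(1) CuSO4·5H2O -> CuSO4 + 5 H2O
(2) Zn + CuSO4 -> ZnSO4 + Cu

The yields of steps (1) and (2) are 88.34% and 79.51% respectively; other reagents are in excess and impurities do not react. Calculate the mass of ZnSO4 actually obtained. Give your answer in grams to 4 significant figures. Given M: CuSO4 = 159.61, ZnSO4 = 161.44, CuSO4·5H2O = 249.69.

218.3 g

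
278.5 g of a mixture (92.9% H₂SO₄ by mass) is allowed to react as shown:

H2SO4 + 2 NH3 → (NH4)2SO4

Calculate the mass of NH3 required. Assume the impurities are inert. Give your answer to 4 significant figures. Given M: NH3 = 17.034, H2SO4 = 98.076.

89.87 g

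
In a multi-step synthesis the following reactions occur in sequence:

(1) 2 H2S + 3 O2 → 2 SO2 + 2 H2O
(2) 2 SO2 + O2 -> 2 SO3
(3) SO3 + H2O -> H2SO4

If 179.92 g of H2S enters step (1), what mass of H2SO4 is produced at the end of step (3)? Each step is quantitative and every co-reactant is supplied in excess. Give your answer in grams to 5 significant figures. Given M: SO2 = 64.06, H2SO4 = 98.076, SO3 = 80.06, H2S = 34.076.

517.84 g

n(H2S) = 179.92 / 34.076 = 5.27996 mol.
Reaction (1): H2S→SO2 ratio 2:2 ⇒ n(SO2) = 5.27996 mol.
Reaction (2): SO2→SO3 ratio 2:2 ⇒ n(SO3) = 5.27996 mol.
Reaction (3): SO3→H2SO4 ratio 1:1 ⇒ n(H2SO4) = 5.27996 mol.
Mass of H2SO4 = 5.27996 × 98.076 = 517.838 g.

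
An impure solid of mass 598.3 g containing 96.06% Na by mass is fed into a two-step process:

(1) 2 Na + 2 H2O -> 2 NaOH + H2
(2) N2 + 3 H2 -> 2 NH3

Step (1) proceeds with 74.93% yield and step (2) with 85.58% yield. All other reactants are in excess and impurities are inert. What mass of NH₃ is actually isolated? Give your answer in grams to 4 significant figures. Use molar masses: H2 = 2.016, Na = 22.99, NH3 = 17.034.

91.02 g

Pure Na = 598.3 × 0.9606 = 574.73 g.
n(Na) = 574.73 / 22.99 = 24.999 mol.
Step 1 (Na:H2 = 2:1): theoretical n(H2) = 12.499 mol; at 74.93% yield, n(H2) = 9.3659 mol.
Step 2 (H2:NH3 = 3:2): theoretical n(NH3) = 6.2439 mol, so theoretical mass = 6.2439 × 17.034 = 106.36 g.
At 85.58% yield, actual mass of NH3 = 106.36 × 0.8558 = 91.022 g.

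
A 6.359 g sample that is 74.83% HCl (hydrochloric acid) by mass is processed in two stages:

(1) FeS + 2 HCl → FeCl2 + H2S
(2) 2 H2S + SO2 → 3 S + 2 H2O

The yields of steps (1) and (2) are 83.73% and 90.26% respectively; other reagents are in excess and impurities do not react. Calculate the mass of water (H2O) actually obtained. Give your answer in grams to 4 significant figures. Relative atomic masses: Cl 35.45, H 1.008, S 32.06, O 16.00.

0.8885 g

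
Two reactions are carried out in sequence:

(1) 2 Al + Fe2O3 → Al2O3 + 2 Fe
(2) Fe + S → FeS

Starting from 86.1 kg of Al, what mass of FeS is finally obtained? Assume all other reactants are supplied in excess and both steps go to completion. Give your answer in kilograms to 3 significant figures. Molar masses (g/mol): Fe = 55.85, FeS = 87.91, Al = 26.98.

86.1 kg = 86100 g.
n(Al) = 86100 / 26.98 = 3191 mol.
Step 1 gives a 2:2 ratio of Al to Fe, so n(Fe) = 3191 mol.
In step 2 the Fe:FeS ratio is 1:1, so n(FeS) = 3191 mol.
Mass of FeS = 3191 × 87.91 = 280500 g = 281 kg.

281 kg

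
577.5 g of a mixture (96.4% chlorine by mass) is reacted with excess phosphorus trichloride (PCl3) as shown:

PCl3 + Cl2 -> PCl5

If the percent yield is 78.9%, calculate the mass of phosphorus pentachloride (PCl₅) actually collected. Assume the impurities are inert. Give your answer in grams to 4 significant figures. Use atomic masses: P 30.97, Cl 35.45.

Pure Cl2 available = 577.5 g × 0.964 = 556.71 g.
M(Cl2) = 2(35.45) = 70.90 g/mol.
M(PCl5) = 30.97 + 5(35.45) = 208.22 g/mol.
n(Cl2) = 556.71 g / 70.90 g/mol = 7.8520 mol.
From the equation the Cl2:PCl5 mole ratio is 1:1, so n(PCl5) = 7.8520 × 1/1 = 7.8520 mol.
Mass of PCl5 = 7.8520 mol × 208.22 g/mol = 1635.0 g.
Actual mass collected = 1635.0 g × 0.789 = 1290.0 g.

1290 g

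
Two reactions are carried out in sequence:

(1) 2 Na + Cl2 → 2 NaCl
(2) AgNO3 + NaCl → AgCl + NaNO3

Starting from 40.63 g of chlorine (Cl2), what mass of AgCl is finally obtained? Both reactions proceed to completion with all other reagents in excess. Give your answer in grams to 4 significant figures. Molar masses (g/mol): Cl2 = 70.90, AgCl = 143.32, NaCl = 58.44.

164.3 g

n(Cl2) = 40.630 / 70.90 = 0.57306 mol.
Step 1 gives a 1:2 ratio of Cl2 to NaCl, so n(NaCl) = 1.1461 mol.
In step 2 the NaCl:AgCl ratio is 1:1, so n(AgCl) = 1.1461 mol.
Mass of AgCl = 1.1461 × 143.32 = 164.26 g.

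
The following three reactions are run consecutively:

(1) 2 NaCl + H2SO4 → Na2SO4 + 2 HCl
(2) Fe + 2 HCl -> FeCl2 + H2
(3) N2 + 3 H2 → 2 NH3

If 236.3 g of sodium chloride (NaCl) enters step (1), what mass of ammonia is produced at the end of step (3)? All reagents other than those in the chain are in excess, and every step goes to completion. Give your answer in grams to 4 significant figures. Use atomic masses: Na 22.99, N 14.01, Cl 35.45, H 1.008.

M(NaCl) = 22.99 + 35.45 = 58.44 g/mol.
M(NH3) = 14.01 + 3(1.008) = 17.034 g/mol.
n(NaCl) = 236.3 / 58.44 = 4.0435 mol.
Reaction (1): NaCl→HCl ratio 2:2 ⇒ n(HCl) = 4.0435 mol.
Reaction (2): HCl→H2 ratio 2:1 ⇒ n(H2) = 2.0217 mol.
Reaction (3): H2→NH3 ratio 3:2 ⇒ n(NH3) = 1.3478 mol.
Mass of NH3 = 1.3478 × 17.034 = 22.959 g.

22.96 g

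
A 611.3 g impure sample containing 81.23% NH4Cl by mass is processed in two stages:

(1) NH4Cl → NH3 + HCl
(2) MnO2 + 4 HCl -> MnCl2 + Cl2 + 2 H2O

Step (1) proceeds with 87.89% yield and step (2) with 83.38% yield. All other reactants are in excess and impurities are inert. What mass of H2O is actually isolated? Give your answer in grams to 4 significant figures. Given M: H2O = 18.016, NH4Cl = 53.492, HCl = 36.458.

Pure NH4Cl = 611.3 × 0.8123 = 496.56 g.
n(NH4Cl) = 496.56 / 53.492 = 9.2829 mol.
Step 1 (NH4Cl:HCl = 1:1): theoretical n(HCl) = 9.2829 mol; at 87.89% yield, n(HCl) = 8.1587 mol.
Step 2 (HCl:H2O = 4:2): theoretical n(H2O) = 4.0794 mol, so theoretical mass = 4.0794 × 18.016 = 73.494 g.
At 83.38% yield, actual mass of H2O = 73.494 × 0.8338 = 61.279 g.

61.28 g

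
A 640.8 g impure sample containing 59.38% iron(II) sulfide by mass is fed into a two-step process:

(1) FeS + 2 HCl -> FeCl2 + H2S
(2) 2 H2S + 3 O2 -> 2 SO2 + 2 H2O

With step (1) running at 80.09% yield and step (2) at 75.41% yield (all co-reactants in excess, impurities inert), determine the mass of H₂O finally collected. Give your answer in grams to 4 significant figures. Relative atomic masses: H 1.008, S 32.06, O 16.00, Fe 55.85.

Pure FeS = 640.8 × 0.5938 = 380.51 g.
M(FeS) = 55.85 + 32.06 = 87.91 g/mol.
M(H2O) = 2(1.008) + 16.00 = 18.016 g/mol.
n(FeS) = 380.51 / 87.91 = 4.3284 mol.
Step 1 (FeS:H2S = 1:1): theoretical n(H2S) = 4.3284 mol; at 80.09% yield, n(H2S) = 3.4666 mol.
Step 2 (H2S:H2O = 2:2): theoretical n(H2O) = 3.4666 mol, so theoretical mass = 3.4666 × 18.016 = 62.454 g.
At 75.41% yield, actual mass of H2O = 62.454 × 0.7541 = 47.097 g.

47.10 g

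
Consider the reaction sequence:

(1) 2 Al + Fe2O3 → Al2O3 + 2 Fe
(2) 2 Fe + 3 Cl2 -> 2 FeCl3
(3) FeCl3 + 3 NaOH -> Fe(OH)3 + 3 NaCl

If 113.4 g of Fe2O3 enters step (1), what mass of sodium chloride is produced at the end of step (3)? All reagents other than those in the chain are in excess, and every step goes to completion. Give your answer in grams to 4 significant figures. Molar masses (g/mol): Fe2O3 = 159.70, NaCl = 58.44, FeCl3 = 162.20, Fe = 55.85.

249.0 g

n(Fe2O3) = 113.4 / 159.70 = 0.71008 mol.
Reaction (1): Fe2O3→Fe ratio 1:2 ⇒ n(Fe) = 1.4202 mol.
Reaction (2): Fe→FeCl3 ratio 2:2 ⇒ n(FeCl3) = 1.4202 mol.
Reaction (3): FeCl3→NaCl ratio 1:3 ⇒ n(NaCl) = 4.2605 mol.
Mass of NaCl = 4.2605 × 58.44 = 248.98 g.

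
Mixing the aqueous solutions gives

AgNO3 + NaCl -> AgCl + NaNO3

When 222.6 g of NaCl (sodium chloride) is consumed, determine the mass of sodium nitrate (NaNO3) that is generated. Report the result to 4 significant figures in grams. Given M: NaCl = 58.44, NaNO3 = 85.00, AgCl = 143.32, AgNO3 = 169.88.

n(NaCl) = 222.60 g / 58.44 g/mol = 3.8090 mol.
From the equation the NaCl:NaNO3 mole ratio is 1:1, so n(NaNO3) = 3.8090 × 1/1 = 3.8090 mol.
Mass of NaNO3 = 3.8090 mol × 85.00 g/mol = 323.77 g.

323.8 g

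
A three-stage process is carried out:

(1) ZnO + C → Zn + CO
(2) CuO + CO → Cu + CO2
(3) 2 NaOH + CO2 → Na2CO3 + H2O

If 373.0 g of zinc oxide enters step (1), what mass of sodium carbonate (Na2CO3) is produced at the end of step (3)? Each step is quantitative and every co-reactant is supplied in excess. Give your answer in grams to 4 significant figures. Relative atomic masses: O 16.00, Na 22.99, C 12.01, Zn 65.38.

M(ZnO) = 65.38 + 16.00 = 81.38 g/mol.
M(Na2CO3) = 2(22.99) + 12.01 + 3(16.00) = 105.99 g/mol.
n(ZnO) = 373.0 / 81.38 = 4.5834 mol.
Reaction (1): ZnO→CO ratio 1:1 ⇒ n(CO) = 4.5834 mol.
Reaction (2): CO→CO2 ratio 1:1 ⇒ n(CO2) = 4.5834 mol.
Reaction (3): CO2→Na2CO3 ratio 1:1 ⇒ n(Na2CO3) = 4.5834 mol.
Mass of Na2CO3 = 4.5834 × 105.99 = 485.80 g.

485.8 g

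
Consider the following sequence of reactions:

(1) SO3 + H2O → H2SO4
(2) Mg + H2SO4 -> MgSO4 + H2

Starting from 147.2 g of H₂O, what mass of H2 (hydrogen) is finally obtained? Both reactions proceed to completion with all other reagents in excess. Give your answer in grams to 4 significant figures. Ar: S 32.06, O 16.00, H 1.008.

16.47 g

M(H2O) = 2(1.008) + 16.00 = 18.016 g/mol.
M(H2) = 2(1.008) = 2.016 g/mol.
n(H2O) = 147.20 / 18.016 = 8.1705 mol.
Step 1 gives a 1:1 ratio of H2O to H2SO4, so n(H2SO4) = 8.1705 mol.
In step 2 the H2SO4:H2 ratio is 1:1, so n(H2) = 8.1705 mol.
Mass of H2 = 8.1705 × 2.016 = 16.472 g.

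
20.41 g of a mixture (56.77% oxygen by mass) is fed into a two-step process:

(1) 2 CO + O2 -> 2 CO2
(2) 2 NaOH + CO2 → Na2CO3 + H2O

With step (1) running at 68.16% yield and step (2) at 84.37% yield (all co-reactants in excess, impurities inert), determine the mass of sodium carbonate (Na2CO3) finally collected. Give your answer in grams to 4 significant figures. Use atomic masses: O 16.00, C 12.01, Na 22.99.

Pure O2 = 20.41 × 0.5677 = 11.587 g.
M(O2) = 2(16.00) = 32.00 g/mol.
M(Na2CO3) = 2(22.99) + 12.01 + 3(16.00) = 105.99 g/mol.
n(O2) = 11.587 / 32.00 = 0.36209 mol.
Step 1 (O2:CO2 = 1:2): theoretical n(CO2) = 0.72417 mol; at 68.16% yield, n(CO2) = 0.49360 mol.
Step 2 (CO2:Na2CO3 = 1:1): theoretical n(Na2CO3) = 0.49360 mol, so theoretical mass = 0.49360 × 105.99 = 52.316 g.
At 84.37% yield, actual mass of Na2CO3 = 52.316 × 0.8437 = 44.139 g.

44.14 g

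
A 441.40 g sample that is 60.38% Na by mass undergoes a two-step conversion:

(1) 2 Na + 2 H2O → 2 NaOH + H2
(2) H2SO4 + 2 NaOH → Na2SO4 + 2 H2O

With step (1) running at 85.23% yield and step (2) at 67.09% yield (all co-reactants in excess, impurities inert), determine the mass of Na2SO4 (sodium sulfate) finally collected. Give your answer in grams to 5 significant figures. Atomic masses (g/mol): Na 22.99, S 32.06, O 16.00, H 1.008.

470.78 g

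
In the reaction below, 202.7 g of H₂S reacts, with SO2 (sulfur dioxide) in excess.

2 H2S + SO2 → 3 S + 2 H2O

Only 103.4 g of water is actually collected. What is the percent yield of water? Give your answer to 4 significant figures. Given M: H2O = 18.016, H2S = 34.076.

n(H2S) = 202.70 g / 34.076 g/mol = 5.9485 mol.
From the equation the H2S:H2O mole ratio is 2:2, so n(H2O) = 5.9485 × 2/2 = 5.9485 mol.
Mass of H2O = 5.9485 mol × 18.016 g/mol = 107.17 g.
This is the theoretical yield. Percent yield = 103.4 g / 107.17 g × 100% = 96.484%.

96.48 %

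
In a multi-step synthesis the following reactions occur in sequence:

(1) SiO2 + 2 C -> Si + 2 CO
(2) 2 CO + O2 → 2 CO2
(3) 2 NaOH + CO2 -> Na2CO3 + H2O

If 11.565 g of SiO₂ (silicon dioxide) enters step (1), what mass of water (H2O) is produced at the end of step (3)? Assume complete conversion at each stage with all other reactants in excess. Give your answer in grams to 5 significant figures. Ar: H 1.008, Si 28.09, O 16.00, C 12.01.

M(SiO2) = 28.09 + 2(16.00) = 60.09 g/mol.
M(H2O) = 2(1.008) + 16.00 = 18.016 g/mol.
n(SiO2) = 11.565 / 60.09 = 0.192461 mol.
Reaction (1): SiO2→CO ratio 1:2 ⇒ n(CO) = 0.384923 mol.
Reaction (2): CO→CO2 ratio 2:2 ⇒ n(CO2) = 0.384923 mol.
Reaction (3): CO2→H2O ratio 1:1 ⇒ n(H2O) = 0.384923 mol.
Mass of H2O = 0.384923 × 18.016 = 6.93477 g.

6.9348 g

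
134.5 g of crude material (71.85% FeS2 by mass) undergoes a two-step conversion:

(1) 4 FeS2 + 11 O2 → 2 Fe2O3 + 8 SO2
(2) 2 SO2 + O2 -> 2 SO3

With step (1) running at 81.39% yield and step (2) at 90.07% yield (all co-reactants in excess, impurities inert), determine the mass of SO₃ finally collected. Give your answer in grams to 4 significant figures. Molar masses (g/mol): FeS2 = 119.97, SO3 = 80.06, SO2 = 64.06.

94.55 g

Pure FeS2 = 134.5 × 0.7185 = 96.638 g.
n(FeS2) = 96.638 / 119.97 = 0.80552 mol.
Step 1 (FeS2:SO2 = 4:8): theoretical n(SO2) = 1.6110 mol; at 81.39% yield, n(SO2) = 1.3112 mol.
Step 2 (SO2:SO3 = 2:2): theoretical n(SO3) = 1.3112 mol, so theoretical mass = 1.3112 × 80.06 = 104.98 g.
At 90.07% yield, actual mass of SO3 = 104.98 × 0.9007 = 94.553 g.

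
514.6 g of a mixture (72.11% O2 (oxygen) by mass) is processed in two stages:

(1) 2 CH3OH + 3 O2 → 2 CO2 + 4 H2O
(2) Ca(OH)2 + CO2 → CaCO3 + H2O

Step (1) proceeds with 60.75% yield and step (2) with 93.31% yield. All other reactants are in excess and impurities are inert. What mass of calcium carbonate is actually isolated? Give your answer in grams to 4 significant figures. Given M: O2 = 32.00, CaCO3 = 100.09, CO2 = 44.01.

438.6 g

Pure O2 = 514.6 × 0.7211 = 371.08 g.
n(O2) = 371.08 / 32.00 = 11.596 mol.
Step 1 (O2:CO2 = 3:2): theoretical n(CO2) = 7.7308 mol; at 60.75% yield, n(CO2) = 4.6965 mol.
Step 2 (CO2:CaCO3 = 1:1): theoretical n(CaCO3) = 4.6965 mol, so theoretical mass = 4.6965 × 100.09 = 470.07 g.
At 93.31% yield, actual mass of CaCO3 = 470.07 × 0.9331 = 438.62 g.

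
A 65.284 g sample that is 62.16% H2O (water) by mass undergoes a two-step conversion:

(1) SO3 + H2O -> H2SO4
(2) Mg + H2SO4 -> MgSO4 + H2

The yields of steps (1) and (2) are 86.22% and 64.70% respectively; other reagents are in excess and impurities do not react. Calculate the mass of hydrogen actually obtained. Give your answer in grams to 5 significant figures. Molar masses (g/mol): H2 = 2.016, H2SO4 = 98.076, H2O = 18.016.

Pure H2O = 65.284 × 0.6216 = 40.5805 g.
n(H2O) = 40.5805 / 18.016 = 2.25247 mol.
Step 1 (H2O:H2SO4 = 1:1): theoretical n(H2SO4) = 2.25247 mol; at 86.22% yield, n(H2SO4) = 1.94208 mol.
Step 2 (H2SO4:H2 = 1:1): theoretical n(H2) = 1.94208 mol, so theoretical mass = 1.94208 × 2.016 = 3.91524 g.
At 64.70% yield, actual mass of H2 = 3.91524 × 0.6470 = 2.53316 g.

2.5332 g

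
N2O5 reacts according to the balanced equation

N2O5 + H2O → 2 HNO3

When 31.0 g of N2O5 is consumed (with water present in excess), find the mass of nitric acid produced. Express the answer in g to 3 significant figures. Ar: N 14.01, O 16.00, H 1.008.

36.2 g

M(N2O5) = 2(14.01) + 5(16.00) = 108.02 g/mol.
M(HNO3) = 1.008 + 14.01 + 3(16.00) = 63.018 g/mol.
n(N2O5) = 31.00 g / 108.02 g/mol = 0.2870 mol.
From the equation the N2O5:HNO3 mole ratio is 1:2, so n(HNO3) = 0.2870 × 2/1 = 0.5740 mol.
Mass of HNO3 = 0.5740 mol × 63.018 g/mol = 36.17 g.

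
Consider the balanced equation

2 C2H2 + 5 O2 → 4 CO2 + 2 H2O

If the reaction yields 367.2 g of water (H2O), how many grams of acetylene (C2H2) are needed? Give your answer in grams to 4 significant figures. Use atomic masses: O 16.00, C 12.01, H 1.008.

530.7 g

M(H2O) = 2(1.008) + 16.00 = 18.016 g/mol.
M(C2H2) = 2(12.01) + 2(1.008) = 26.036 g/mol.
n(H2O) = 367.20 g / 18.016 g/mol = 20.382 mol.
From the equation the H2O:C2H2 mole ratio is 2:2, so n(C2H2) = 20.382 × 2/2 = 20.382 mol.
Mass of C2H2 = 20.382 mol × 26.036 g/mol = 530.66 g.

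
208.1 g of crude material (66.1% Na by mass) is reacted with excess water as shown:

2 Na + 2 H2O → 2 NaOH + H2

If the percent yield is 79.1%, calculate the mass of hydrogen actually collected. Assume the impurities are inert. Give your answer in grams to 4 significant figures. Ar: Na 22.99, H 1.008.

4.771 g

Pure Na available = 208.1 g × 0.661 = 137.55 g.
M(Na) = 22.99 g/mol.
M(H2) = 2(1.008) = 2.016 g/mol.
n(Na) = 137.55 g / 22.99 g/mol = 5.9832 mol.
From the equation the Na:H2 mole ratio is 2:1, so n(H2) = 5.9832 × 1/2 = 2.9916 mol.
Mass of H2 = 2.9916 mol × 2.016 g/mol = 6.0311 g.
Actual mass collected = 6.0311 g × 0.791 = 4.7706 g.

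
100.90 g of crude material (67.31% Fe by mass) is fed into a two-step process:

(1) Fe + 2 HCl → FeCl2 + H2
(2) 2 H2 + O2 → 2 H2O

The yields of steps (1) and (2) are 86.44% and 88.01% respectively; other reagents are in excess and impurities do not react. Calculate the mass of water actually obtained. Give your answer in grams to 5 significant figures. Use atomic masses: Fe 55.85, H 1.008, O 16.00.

16.667 g

Pure Fe = 100.90 × 0.6731 = 67.9158 g.
M(Fe) = 55.85 g/mol.
M(H2O) = 2(1.008) + 16.00 = 18.016 g/mol.
n(Fe) = 67.9158 / 55.85 = 1.21604 mol.
Step 1 (Fe:H2 = 1:1): theoretical n(H2) = 1.21604 mol; at 86.44% yield, n(H2) = 1.05114 mol.
Step 2 (H2:H2O = 2:2): theoretical n(H2O) = 1.05114 mol, so theoretical mass = 1.05114 × 18.016 = 18.9374 g.
At 88.01% yield, actual mass of H2O = 18.9374 × 0.8801 = 16.6668 g.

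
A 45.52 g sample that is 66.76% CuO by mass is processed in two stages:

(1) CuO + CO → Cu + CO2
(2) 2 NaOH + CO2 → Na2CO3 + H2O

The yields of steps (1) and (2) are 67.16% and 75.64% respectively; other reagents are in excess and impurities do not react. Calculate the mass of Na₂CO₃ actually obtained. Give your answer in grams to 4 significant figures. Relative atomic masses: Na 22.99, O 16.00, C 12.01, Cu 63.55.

20.57 g

Pure CuO = 45.52 × 0.6676 = 30.389 g.
M(CuO) = 63.55 + 16.00 = 79.55 g/mol.
M(Na2CO3) = 2(22.99) + 12.01 + 3(16.00) = 105.99 g/mol.
n(CuO) = 30.389 / 79.55 = 0.38201 mol.
Step 1 (CuO:CO2 = 1:1): theoretical n(CO2) = 0.38201 mol; at 67.16% yield, n(CO2) = 0.25656 mol.
Step 2 (CO2:Na2CO3 = 1:1): theoretical n(Na2CO3) = 0.25656 mol, so theoretical mass = 0.25656 × 105.99 = 27.193 g.
At 75.64% yield, actual mass of Na2CO3 = 27.193 × 0.7564 = 20.569 g.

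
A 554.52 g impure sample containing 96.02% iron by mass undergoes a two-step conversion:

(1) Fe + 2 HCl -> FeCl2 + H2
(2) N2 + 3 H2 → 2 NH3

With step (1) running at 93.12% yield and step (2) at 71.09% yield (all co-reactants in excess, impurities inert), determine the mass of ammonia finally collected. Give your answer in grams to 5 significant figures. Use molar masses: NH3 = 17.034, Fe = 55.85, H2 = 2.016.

Pure Fe = 554.52 × 0.9602 = 532.450 g.
n(Fe) = 532.450 / 55.85 = 9.53357 mol.
Step 1 (Fe:H2 = 1:1): theoretical n(H2) = 9.53357 mol; at 93.12% yield, n(H2) = 8.87766 mol.
Step 2 (H2:NH3 = 3:2): theoretical n(NH3) = 5.91844 mol, so theoretical mass = 5.91844 × 17.034 = 100.815 g.
At 71.09% yield, actual mass of NH3 = 100.815 × 0.7109 = 71.6692 g.

71.669 g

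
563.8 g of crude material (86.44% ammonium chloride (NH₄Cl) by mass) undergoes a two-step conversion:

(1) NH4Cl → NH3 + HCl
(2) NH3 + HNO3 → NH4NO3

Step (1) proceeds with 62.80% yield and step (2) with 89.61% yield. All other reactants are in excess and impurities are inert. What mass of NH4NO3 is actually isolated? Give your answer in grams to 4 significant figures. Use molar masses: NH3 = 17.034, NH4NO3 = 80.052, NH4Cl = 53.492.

Pure NH4Cl = 563.8 × 0.8644 = 487.35 g.
n(NH4Cl) = 487.35 / 53.492 = 9.1107 mol.
Step 1 (NH4Cl:NH3 = 1:1): theoretical n(NH3) = 9.1107 mol; at 62.80% yield, n(NH3) = 5.7215 mol.
Step 2 (NH3:NH4NO3 = 1:1): theoretical n(NH4NO3) = 5.7215 mol, so theoretical mass = 5.7215 × 80.052 = 458.02 g.
At 89.61% yield, actual mass of NH4NO3 = 458.02 × 0.8961 = 410.43 g.

410.4 g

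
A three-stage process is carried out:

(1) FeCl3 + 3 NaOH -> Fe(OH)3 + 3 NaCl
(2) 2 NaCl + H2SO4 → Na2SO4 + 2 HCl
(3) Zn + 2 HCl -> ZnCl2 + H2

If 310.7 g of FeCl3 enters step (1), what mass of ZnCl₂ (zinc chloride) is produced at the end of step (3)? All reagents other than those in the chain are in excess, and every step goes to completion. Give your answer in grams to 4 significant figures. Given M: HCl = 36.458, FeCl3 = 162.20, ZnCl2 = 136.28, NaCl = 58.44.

n(FeCl3) = 310.7 / 162.20 = 1.9155 mol.
Reaction (1): FeCl3→NaCl ratio 1:3 ⇒ n(NaCl) = 5.7466 mol.
Reaction (2): NaCl→HCl ratio 2:2 ⇒ n(HCl) = 5.7466 mol.
Reaction (3): HCl→ZnCl2 ratio 2:1 ⇒ n(ZnCl2) = 2.8733 mol.
Mass of ZnCl2 = 2.8733 × 136.28 = 391.57 g.

391.6 g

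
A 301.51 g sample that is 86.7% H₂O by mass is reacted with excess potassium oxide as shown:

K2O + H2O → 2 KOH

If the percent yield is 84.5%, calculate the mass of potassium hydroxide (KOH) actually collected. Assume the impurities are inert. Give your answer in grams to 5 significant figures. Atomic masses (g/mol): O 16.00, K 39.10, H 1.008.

Pure H2O available = 301.51 g × 0.867 = 261.409 g.
M(H2O) = 2(1.008) + 16.00 = 18.016 g/mol.
M(KOH) = 39.10 + 16.00 + 1.008 = 56.108 g/mol.
n(H2O) = 261.409 g / 18.016 g/mol = 14.5098 mol.
From the equation the H2O:KOH mole ratio is 1:2, so n(KOH) = 14.5098 × 2/1 = 29.0197 mol.
Mass of KOH = 29.0197 mol × 56.108 g/mol = 1628.24 g.
Actual mass collected = 1628.24 g × 0.845 = 1375.86 g.

1375.9 g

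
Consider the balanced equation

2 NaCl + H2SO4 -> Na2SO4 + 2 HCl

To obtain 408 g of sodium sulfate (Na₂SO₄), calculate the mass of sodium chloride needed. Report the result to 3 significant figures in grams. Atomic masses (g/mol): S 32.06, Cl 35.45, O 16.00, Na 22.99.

336 g

M(Na2SO4) = 2(22.99) + 32.06 + 4(16.00) = 142.04 g/mol.
M(NaCl) = 22.99 + 35.45 = 58.44 g/mol.
n(Na2SO4) = 408.0 g / 142.04 g/mol = 2.872 mol.
From the equation the Na2SO4:NaCl mole ratio is 1:2, so n(NaCl) = 2.872 × 2/1 = 5.745 mol.
Mass of NaCl = 5.745 mol × 58.44 g/mol = 335.7 g.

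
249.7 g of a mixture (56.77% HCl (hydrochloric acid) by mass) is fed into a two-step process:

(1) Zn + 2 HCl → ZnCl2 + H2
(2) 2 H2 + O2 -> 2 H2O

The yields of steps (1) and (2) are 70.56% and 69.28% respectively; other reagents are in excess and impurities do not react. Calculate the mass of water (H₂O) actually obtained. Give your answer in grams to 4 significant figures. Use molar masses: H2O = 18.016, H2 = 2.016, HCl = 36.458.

Pure HCl = 249.7 × 0.5677 = 141.75 g.
n(HCl) = 141.75 / 36.458 = 3.8882 mol.
Step 1 (HCl:H2 = 2:1): theoretical n(H2) = 1.9441 mol; at 70.56% yield, n(H2) = 1.3717 mol.
Step 2 (H2:H2O = 2:2): theoretical n(H2O) = 1.3717 mol, so theoretical mass = 1.3717 × 18.016 = 24.713 g.
At 69.28% yield, actual mass of H2O = 24.713 × 0.6928 = 17.121 g.

17.12 g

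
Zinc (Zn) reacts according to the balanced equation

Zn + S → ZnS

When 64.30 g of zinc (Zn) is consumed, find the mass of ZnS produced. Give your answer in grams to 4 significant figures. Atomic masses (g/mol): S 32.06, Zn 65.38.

95.83 g

M(Zn) = 65.38 g/mol.
M(ZnS) = 65.38 + 32.06 = 97.44 g/mol.
n(Zn) = 64.300 g / 65.38 g/mol = 0.98348 mol.
From the equation the Zn:ZnS mole ratio is 1:1, so n(ZnS) = 0.98348 × 1/1 = 0.98348 mol.
Mass of ZnS = 0.98348 mol × 97.44 g/mol = 95.830 g.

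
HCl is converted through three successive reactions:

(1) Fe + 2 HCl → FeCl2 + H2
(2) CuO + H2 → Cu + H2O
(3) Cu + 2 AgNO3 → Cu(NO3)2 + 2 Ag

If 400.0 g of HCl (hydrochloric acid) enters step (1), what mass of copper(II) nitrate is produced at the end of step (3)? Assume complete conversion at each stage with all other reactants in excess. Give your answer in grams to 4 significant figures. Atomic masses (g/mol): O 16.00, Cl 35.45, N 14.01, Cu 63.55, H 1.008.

1029 g

M(HCl) = 1.008 + 35.45 = 36.458 g/mol.
M(Cu(NO3)2) = 63.55 + 2(14.01) + 6(16.00) = 187.57 g/mol.
n(HCl) = 400.0 / 36.458 = 10.972 mol.
Reaction (1): HCl→H2 ratio 2:1 ⇒ n(H2) = 5.4858 mol.
Reaction (2): H2→Cu ratio 1:1 ⇒ n(Cu) = 5.4858 mol.
Reaction (3): Cu→Cu(NO3)2 ratio 1:1 ⇒ n(Cu(NO3)2) = 5.4858 mol.
Mass of Cu(NO3)2 = 5.4858 × 187.57 = 1029.0 g.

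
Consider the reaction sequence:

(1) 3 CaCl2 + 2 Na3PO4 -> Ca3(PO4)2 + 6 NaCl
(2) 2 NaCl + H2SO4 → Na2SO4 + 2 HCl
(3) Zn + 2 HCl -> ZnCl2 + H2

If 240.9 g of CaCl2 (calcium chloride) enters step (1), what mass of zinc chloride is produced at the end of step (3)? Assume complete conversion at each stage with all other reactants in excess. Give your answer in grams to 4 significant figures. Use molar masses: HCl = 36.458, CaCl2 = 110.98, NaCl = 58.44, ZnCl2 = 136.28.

n(CaCl2) = 240.9 / 110.98 = 2.1707 mol.
Reaction (1): CaCl2→NaCl ratio 3:6 ⇒ n(NaCl) = 4.3413 mol.
Reaction (2): NaCl→HCl ratio 2:2 ⇒ n(HCl) = 4.3413 mol.
Reaction (3): HCl→ZnCl2 ratio 2:1 ⇒ n(ZnCl2) = 2.1707 mol.
Mass of ZnCl2 = 2.1707 × 136.28 = 295.82 g.

295.8 g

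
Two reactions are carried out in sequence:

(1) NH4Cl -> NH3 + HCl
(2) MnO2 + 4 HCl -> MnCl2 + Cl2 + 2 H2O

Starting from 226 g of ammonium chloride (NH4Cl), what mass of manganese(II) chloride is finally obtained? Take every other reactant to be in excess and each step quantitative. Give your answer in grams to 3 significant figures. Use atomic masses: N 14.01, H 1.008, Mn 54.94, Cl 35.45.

133 g

M(NH4Cl) = 14.01 + 4(1.008) + 35.45 = 53.492 g/mol.
M(MnCl2) = 54.94 + 2(35.45) = 125.84 g/mol.
n(NH4Cl) = 226.0 / 53.492 = 4.225 mol.
Step 1 gives a 1:1 ratio of NH4Cl to HCl, so n(HCl) = 4.225 mol.
In step 2 the HCl:MnCl2 ratio is 4:1, so n(MnCl2) = 1.056 mol.
Mass of MnCl2 = 1.056 × 125.84 = 132.9 g.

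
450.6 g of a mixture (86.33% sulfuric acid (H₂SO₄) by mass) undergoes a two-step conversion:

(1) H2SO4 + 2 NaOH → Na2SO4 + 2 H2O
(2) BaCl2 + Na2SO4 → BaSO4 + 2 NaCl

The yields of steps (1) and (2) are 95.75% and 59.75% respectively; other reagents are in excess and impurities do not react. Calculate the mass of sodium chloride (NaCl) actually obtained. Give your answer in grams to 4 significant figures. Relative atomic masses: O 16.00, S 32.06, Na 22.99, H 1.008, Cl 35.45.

Pure H2SO4 = 450.6 × 0.8633 = 389.00 g.
M(H2SO4) = 2(1.008) + 32.06 + 4(16.00) = 98.076 g/mol.
M(NaCl) = 22.99 + 35.45 = 58.44 g/mol.
n(H2SO4) = 389.00 / 98.076 = 3.9663 mol.
Step 1 (H2SO4:Na2SO4 = 1:1): theoretical n(Na2SO4) = 3.9663 mol; at 95.75% yield, n(Na2SO4) = 3.7978 mol.
Step 2 (Na2SO4:NaCl = 1:2): theoretical n(NaCl) = 7.5955 mol, so theoretical mass = 7.5955 × 58.44 = 443.88 g.
At 59.75% yield, actual mass of NaCl = 443.88 × 0.5975 = 265.22 g.

265.2 g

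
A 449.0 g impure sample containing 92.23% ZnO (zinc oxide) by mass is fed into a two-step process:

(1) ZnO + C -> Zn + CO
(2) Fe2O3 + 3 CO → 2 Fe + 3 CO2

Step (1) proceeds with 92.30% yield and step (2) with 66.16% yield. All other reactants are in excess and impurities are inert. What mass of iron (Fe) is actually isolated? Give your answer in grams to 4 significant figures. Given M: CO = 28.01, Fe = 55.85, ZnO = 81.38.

115.7 g

Pure ZnO = 449.0 × 0.9223 = 414.11 g.
n(ZnO) = 414.11 / 81.38 = 5.0886 mol.
Step 1 (ZnO:CO = 1:1): theoretical n(CO) = 5.0886 mol; at 92.30% yield, n(CO) = 4.6968 mol.
Step 2 (CO:Fe = 3:2): theoretical n(Fe) = 3.1312 mol, so theoretical mass = 3.1312 × 55.85 = 174.88 g.
At 66.16% yield, actual mass of Fe = 174.88 × 0.6616 = 115.70 g.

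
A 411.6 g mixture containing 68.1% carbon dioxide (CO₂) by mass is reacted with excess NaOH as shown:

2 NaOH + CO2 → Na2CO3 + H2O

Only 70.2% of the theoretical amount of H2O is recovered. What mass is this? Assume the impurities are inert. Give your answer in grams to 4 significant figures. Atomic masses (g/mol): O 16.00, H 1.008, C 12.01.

Pure CO2 available = 411.6 g × 0.681 = 280.30 g.
M(CO2) = 12.01 + 2(16.00) = 44.01 g/mol.
M(H2O) = 2(1.008) + 16.00 = 18.016 g/mol.
n(CO2) = 280.30 g / 44.01 g/mol = 6.3690 mol.
From the equation the CO2:H2O mole ratio is 1:1, so n(H2O) = 6.3690 × 1/1 = 6.3690 mol.
Mass of H2O = 6.3690 mol × 18.016 g/mol = 114.74 g.
Actual mass collected = 114.74 g × 0.702 = 80.550 g.

80.55 g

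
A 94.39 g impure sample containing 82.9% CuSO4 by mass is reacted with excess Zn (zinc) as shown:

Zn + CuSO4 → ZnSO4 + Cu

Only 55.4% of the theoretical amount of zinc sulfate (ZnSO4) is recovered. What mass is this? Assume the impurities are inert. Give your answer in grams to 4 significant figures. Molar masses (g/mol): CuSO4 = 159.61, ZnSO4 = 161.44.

43.85 g

Pure CuSO4 available = 94.39 g × 0.829 = 78.249 g.
n(CuSO4) = 78.249 g / 159.61 g/mol = 0.49025 mol.
From the equation the CuSO4:ZnSO4 mole ratio is 1:1, so n(ZnSO4) = 0.49025 × 1/1 = 0.49025 mol.
Mass of ZnSO4 = 0.49025 mol × 161.44 g/mol = 79.146 g.
Actual mass collected = 79.146 g × 0.554 = 43.847 g.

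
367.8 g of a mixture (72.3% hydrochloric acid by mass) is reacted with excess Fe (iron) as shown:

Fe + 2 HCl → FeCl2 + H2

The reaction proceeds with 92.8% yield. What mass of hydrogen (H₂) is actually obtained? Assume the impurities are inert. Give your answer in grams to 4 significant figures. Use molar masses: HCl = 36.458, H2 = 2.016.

6.823 g

Pure HCl available = 367.8 g × 0.723 = 265.92 g.
n(HCl) = 265.92 g / 36.458 g/mol = 7.2939 mol.
From the equation the HCl:H2 mole ratio is 2:1, so n(H2) = 7.2939 × 1/2 = 3.6469 mol.
Mass of H2 = 3.6469 mol × 2.016 g/mol = 7.3522 g.
Actual mass collected = 7.3522 g × 0.928 = 6.8228 g.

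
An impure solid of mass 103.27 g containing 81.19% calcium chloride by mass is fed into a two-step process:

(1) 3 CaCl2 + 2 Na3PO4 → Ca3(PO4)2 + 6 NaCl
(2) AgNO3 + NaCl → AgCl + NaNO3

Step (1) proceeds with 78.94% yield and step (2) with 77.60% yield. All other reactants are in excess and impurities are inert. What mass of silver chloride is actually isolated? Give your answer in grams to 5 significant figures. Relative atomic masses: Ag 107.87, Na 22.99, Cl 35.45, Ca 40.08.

Pure CaCl2 = 103.27 × 0.8119 = 83.8449 g.
M(CaCl2) = 40.08 + 2(35.45) = 110.98 g/mol.
M(AgCl) = 107.87 + 35.45 = 143.32 g/mol.
n(CaCl2) = 83.8449 / 110.98 = 0.755496 mol.
Step 1 (CaCl2:NaCl = 3:6): theoretical n(NaCl) = 1.51099 mol; at 78.94% yield, n(NaCl) = 1.19278 mol.
Step 2 (NaCl:AgCl = 1:1): theoretical n(AgCl) = 1.19278 mol, so theoretical mass = 1.19278 × 143.32 = 170.949 g.
At 77.60% yield, actual mass of AgCl = 170.949 × 0.7760 = 132.656 g.

132.66 g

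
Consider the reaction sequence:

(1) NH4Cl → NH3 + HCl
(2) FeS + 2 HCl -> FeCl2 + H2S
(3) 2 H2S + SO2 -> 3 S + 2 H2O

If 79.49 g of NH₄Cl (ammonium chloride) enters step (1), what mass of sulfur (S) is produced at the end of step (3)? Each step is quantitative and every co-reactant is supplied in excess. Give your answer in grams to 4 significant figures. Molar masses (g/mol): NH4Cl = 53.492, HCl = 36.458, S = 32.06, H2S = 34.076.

n(NH4Cl) = 79.49 / 53.492 = 1.4860 mol.
Reaction (1): NH4Cl→HCl ratio 1:1 ⇒ n(HCl) = 1.4860 mol.
Reaction (2): HCl→H2S ratio 2:1 ⇒ n(H2S) = 0.74301 mol.
Reaction (3): H2S→S ratio 2:3 ⇒ n(S) = 1.1145 mol.
Mass of S = 1.1145 × 32.06 = 35.731 g.

35.73 g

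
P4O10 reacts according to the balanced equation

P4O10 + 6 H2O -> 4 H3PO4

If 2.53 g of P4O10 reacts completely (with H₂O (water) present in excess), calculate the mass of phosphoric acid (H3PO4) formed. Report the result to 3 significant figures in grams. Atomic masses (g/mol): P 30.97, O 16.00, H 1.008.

M(P4O10) = 4(30.97) + 10(16.00) = 283.88 g/mol.
M(H3PO4) = 3(1.008) + 30.97 + 4(16.00) = 97.994 g/mol.
n(P4O10) = 2.530 g / 283.88 g/mol = 0.008912 mol.
From the equation the P4O10:H3PO4 mole ratio is 1:4, so n(H3PO4) = 0.008912 × 4/1 = 0.03565 mol.
Mass of H3PO4 = 0.03565 mol × 97.994 g/mol = 3.493 g.

3.49 g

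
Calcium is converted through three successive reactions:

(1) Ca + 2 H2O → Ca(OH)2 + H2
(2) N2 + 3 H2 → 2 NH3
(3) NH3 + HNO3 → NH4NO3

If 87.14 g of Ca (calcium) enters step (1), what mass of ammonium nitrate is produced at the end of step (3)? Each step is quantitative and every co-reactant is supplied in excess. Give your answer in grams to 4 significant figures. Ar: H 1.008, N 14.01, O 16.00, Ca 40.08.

116.0 g

M(Ca) = 40.08 g/mol.
M(NH4NO3) = 2(14.01) + 4(1.008) + 3(16.00) = 80.052 g/mol.
n(Ca) = 87.14 / 40.08 = 2.1742 mol.
Reaction (1): Ca→H2 ratio 1:1 ⇒ n(H2) = 2.1742 mol.
Reaction (2): H2→NH3 ratio 3:2 ⇒ n(NH3) = 1.4494 mol.
Reaction (3): NH3→NH4NO3 ratio 1:1 ⇒ n(NH4NO3) = 1.4494 mol.
Mass of NH4NO3 = 1.4494 × 80.052 = 116.03 g.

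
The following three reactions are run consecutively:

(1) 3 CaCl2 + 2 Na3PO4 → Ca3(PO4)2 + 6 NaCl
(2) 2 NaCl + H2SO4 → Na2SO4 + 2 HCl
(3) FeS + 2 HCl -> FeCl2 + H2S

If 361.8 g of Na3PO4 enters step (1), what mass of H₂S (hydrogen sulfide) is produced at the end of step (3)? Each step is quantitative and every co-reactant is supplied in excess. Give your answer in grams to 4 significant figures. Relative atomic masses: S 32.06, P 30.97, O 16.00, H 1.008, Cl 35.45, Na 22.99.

M(Na3PO4) = 3(22.99) + 30.97 + 4(16.00) = 163.94 g/mol.
M(H2S) = 2(1.008) + 32.06 = 34.076 g/mol.
n(Na3PO4) = 361.8 / 163.94 = 2.2069 mol.
Reaction (1): Na3PO4→NaCl ratio 2:6 ⇒ n(NaCl) = 6.6207 mol.
Reaction (2): NaCl→HCl ratio 2:2 ⇒ n(HCl) = 6.6207 mol.
Reaction (3): HCl→H2S ratio 2:1 ⇒ n(H2S) = 3.3104 mol.
Mass of H2S = 3.3104 × 34.076 = 112.80 g.

112.8 g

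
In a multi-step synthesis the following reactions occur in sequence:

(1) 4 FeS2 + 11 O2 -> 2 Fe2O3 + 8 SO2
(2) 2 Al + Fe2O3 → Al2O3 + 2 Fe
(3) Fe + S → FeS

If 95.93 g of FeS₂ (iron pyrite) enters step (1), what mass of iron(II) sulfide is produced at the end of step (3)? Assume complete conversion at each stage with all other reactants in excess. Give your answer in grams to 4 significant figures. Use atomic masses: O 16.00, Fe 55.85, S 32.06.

M(FeS2) = 55.85 + 2(32.06) = 119.97 g/mol.
M(FeS) = 55.85 + 32.06 = 87.91 g/mol.
n(FeS2) = 95.93 / 119.97 = 0.79962 mol.
Reaction (1): FeS2→Fe2O3 ratio 4:2 ⇒ n(Fe2O3) = 0.39981 mol.
Reaction (2): Fe2O3→Fe ratio 1:2 ⇒ n(Fe) = 0.79962 mol.
Reaction (3): Fe→FeS ratio 1:1 ⇒ n(FeS) = 0.79962 mol.
Mass of FeS = 0.79962 × 87.91 = 70.294 g.

70.29 g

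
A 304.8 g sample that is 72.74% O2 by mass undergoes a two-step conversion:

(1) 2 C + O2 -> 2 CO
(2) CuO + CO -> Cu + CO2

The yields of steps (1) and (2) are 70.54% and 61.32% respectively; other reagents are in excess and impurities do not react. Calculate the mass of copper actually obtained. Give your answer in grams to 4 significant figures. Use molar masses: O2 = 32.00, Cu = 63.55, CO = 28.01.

Pure O2 = 304.8 × 0.7274 = 221.71 g.
n(O2) = 221.71 / 32.00 = 6.9285 mol.
Step 1 (O2:CO = 1:2): theoretical n(CO) = 13.857 mol; at 70.54% yield, n(CO) = 9.7747 mol.
Step 2 (CO:Cu = 1:1): theoretical n(Cu) = 9.7747 mol, so theoretical mass = 9.7747 × 63.55 = 621.18 g.
At 61.32% yield, actual mass of Cu = 621.18 × 0.6132 = 380.91 g.

380.9 g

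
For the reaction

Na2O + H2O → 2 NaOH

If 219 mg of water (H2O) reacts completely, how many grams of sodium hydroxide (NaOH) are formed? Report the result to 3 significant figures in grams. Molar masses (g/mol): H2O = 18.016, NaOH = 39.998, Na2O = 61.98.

0.972 g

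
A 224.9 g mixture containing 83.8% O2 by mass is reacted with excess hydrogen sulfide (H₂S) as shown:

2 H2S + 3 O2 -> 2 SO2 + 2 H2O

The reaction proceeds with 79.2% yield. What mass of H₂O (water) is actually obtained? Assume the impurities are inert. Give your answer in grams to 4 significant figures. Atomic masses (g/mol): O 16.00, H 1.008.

56.02 g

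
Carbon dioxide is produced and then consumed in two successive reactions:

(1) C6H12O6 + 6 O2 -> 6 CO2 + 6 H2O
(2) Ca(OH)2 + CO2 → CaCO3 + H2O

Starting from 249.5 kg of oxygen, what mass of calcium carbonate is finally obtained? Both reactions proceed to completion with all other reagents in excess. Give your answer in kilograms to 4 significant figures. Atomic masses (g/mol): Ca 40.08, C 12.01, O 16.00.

M(O2) = 2(16.00) = 32.00 g/mol.
M(CaCO3) = 40.08 + 12.01 + 3(16.00) = 100.09 g/mol.
249.5 kg = 249500 g.
n(O2) = 249500 / 32.00 = 7796.9 mol.
Step 1 gives a 6:6 ratio of O2 to CO2, so n(CO2) = 7796.9 mol.
In step 2 the CO2:CaCO3 ratio is 1:1, so n(CaCO3) = 7796.9 mol.
Mass of CaCO3 = 7796.9 × 100.09 = 780390 g = 780.4 kg.

780.4 kg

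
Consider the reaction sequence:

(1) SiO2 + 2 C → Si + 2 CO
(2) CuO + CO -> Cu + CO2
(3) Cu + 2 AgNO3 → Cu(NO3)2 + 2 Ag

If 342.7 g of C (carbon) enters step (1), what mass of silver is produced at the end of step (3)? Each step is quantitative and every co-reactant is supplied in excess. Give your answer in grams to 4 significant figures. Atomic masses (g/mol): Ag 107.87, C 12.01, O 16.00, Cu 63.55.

6156 g

M(C) = 12.01 g/mol.
M(Ag) = 107.87 g/mol.
n(C) = 342.7 / 12.01 = 28.535 mol.
Reaction (1): C→CO ratio 2:2 ⇒ n(CO) = 28.535 mol.
Reaction (2): CO→Cu ratio 1:1 ⇒ n(Cu) = 28.535 mol.
Reaction (3): Cu→Ag ratio 1:2 ⇒ n(Ag) = 57.069 mol.
Mass of Ag = 57.069 × 107.87 = 6156.0 g.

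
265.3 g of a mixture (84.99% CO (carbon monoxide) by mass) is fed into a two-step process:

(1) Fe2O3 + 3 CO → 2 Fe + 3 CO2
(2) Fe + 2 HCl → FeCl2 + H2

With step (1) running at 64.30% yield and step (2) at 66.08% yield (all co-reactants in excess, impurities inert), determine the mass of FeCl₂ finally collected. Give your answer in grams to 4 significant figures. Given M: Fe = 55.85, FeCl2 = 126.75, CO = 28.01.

289.0 g

Pure CO = 265.3 × 0.8499 = 225.48 g.
n(CO) = 225.48 / 28.01 = 8.0499 mol.
Step 1 (CO:Fe = 3:2): theoretical n(Fe) = 5.3666 mol; at 64.30% yield, n(Fe) = 3.4507 mol.
Step 2 (Fe:FeCl2 = 1:1): theoretical n(FeCl2) = 3.4507 mol, so theoretical mass = 3.4507 × 126.75 = 437.38 g.
At 66.08% yield, actual mass of FeCl2 = 437.38 × 0.6608 = 289.02 g.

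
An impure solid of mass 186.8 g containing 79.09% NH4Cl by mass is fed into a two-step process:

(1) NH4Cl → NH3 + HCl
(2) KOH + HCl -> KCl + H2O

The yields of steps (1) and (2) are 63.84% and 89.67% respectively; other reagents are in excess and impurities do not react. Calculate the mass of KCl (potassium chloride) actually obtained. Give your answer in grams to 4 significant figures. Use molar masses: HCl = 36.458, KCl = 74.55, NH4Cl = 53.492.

117.9 g

Pure NH4Cl = 186.8 × 0.7909 = 147.74 g.
n(NH4Cl) = 147.74 / 53.492 = 2.7619 mol.
Step 1 (NH4Cl:HCl = 1:1): theoretical n(HCl) = 2.7619 mol; at 63.84% yield, n(HCl) = 1.7632 mol.
Step 2 (HCl:KCl = 1:1): theoretical n(KCl) = 1.7632 mol, so theoretical mass = 1.7632 × 74.55 = 131.45 g.
At 89.67% yield, actual mass of KCl = 131.45 × 0.8967 = 117.87 g.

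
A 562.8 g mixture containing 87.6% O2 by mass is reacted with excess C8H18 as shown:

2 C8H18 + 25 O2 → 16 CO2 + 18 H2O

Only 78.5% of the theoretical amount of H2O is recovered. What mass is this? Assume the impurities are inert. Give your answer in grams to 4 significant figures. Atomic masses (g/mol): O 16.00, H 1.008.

Pure O2 available = 562.8 g × 0.876 = 493.01 g.
M(O2) = 2(16.00) = 32.00 g/mol.
M(H2O) = 2(1.008) + 16.00 = 18.016 g/mol.
n(O2) = 493.01 g / 32.00 g/mol = 15.407 mol.
From the equation the O2:H2O mole ratio is 25:18, so n(H2O) = 15.407 × 18/25 = 11.093 mol.
Mass of H2O = 11.093 mol × 18.016 g/mol = 199.85 g.
Actual mass collected = 199.85 g × 0.785 = 156.88 g.

156.9 g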